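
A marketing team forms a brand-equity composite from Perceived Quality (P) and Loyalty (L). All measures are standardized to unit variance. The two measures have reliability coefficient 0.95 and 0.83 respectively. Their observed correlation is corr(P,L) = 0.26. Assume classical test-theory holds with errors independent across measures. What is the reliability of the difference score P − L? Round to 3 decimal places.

Var(P−L) = 1 + 1 − 2·0.26 = 2 − 0.52 = 1.48.
With uncorrelated errors the cross-covariances are all true-score covariance, so they carry over unchanged; only the diagonal terms shrink to ρᵢσᵢ².
True-score variance = [0.95 + 0.83] − 0.52 = 1.78 − 0.52 = 1.26.
Reliability = 1.26 / 1.48 = 0.851.

0.851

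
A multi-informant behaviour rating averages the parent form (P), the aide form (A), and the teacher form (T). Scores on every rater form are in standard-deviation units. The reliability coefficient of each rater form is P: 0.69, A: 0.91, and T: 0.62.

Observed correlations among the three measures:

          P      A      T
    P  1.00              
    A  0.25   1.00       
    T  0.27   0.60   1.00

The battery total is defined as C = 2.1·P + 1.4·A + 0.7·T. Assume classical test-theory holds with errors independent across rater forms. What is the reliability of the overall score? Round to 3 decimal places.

Var(C) = 2.1² + 1.4² + 0.7² + 2·[2.94·0.25 + 1.47·0.27 + 0.98·0.60] = 6.86 + 3.4398 = 10.2998.
Under uncorrelated errors the observed covariances equal the true-score covariances, so only the own-variance terms attenuate.
True-score variance = [2.1²·0.69 + 1.4²·0.91 + 0.7²·0.62] + 3.4398 = 5.1303 + 3.4398 = 8.5701.
Reliability = 8.5701 / 10.2998 = 0.832.

0.832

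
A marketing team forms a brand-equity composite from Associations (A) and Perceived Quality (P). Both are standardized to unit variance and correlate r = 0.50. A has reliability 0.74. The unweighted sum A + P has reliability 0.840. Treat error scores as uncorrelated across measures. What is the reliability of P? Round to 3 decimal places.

0.780

Var(A+P) = 2 + 2·0.50 = 3.000.
True-score variance = ρ_A + ρ_P + 2·0.50, so 0.840 = (0.74 + ρ_P + 1.00) / 3.000.
ρ_P = 0.840·3.000 − 0.74 − 1.00 = 0.780.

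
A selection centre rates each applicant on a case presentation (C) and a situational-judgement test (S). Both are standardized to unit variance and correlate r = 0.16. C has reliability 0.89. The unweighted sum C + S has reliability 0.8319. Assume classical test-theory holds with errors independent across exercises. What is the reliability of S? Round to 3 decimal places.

Var(C+S) = 2 + 2·0.16 = 2.320.
True-score variance = ρ_C + ρ_S + 2·0.16, so 0.8319 = (0.89 + ρ_S + 0.32) / 2.320.
ρ_S = 0.8319·2.320 − 0.89 − 0.32 = 0.720.

0.720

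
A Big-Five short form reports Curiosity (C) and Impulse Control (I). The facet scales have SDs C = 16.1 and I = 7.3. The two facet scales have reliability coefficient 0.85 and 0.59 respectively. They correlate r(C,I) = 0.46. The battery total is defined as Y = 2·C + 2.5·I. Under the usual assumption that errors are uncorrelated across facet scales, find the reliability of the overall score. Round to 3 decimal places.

Var(Y) = 2²·16.1² + 2.5²·7.3² + 2·[5·16.1·7.3·0.46] = 1369.9 + 540.638 = 1910.54.
Under uncorrelated errors the observed covariances equal the true-score covariances, so only the own-variance terms attenuate.
True-score variance = [2²·16.1²·0.85 + 2.5²·7.3²·0.59] + 540.638 = 1077.82 + 540.638 = 1618.46.
Reliability = 1618.46 / 1910.54 = 0.847.

0.847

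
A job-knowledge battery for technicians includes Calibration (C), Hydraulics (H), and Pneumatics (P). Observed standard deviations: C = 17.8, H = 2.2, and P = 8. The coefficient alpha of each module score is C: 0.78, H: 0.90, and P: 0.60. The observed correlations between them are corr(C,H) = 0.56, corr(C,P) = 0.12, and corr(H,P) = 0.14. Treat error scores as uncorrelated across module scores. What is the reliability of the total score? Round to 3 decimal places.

Var(C+H+P) = 17.8² + 2.2² + 8² + 2·[17.8·2.2·0.56 + 17.8·8·0.12 + 2.2·8·0.14] = 385.68 + 82.9632 = 468.643.
With uncorrelated errors the cross-covariances are all true-score covariance, so they carry over unchanged; only the diagonal terms shrink to ρᵢσᵢ².
True-score variance = [17.8²·0.78 + 2.2²·0.90 + 8²·0.60] + 82.9632 = 289.891 + 82.9632 = 372.854.
Reliability = 372.854 / 468.643 = 0.796.

0.796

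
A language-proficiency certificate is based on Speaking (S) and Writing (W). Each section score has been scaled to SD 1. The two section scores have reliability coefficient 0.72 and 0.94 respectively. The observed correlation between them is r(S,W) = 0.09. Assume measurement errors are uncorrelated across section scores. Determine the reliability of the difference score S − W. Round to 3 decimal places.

Var(S−W) = 1 + 1 − 2·0.09 = 2 − 0.18 = 1.82.
Under uncorrelated errors the observed covariances equal the true-score covariances, so only the own-variance terms attenuate.
True-score variance = [0.72 + 0.94] − 0.18 = 1.66 − 0.18 = 1.48.
Reliability = 1.48 / 1.82 = 0.813.

0.813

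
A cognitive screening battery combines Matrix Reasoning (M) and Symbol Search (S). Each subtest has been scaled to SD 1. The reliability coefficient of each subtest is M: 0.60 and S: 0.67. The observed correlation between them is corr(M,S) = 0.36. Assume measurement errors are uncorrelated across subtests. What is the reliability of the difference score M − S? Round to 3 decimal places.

Var(M−S) = 1 + 1 − 2·0.36 = 2 − 0.72 = 1.28.
Under uncorrelated errors the observed covariances equal the true-score covariances, so only the own-variance terms attenuate.
True-score variance = [0.60 + 0.67] − 0.72 = 1.27 − 0.72 = 0.55.
Reliability = 0.55 / 1.28 = 0.430.

0.430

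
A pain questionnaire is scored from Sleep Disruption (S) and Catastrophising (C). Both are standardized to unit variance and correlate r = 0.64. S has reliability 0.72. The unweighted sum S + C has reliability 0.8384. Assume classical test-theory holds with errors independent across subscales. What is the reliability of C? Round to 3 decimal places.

0.750

Var(S+C) = 2 + 2·0.64 = 3.280.
True-score variance = ρ_S + ρ_C + 2·0.64, so 0.8384 = (0.72 + ρ_C + 1.28) / 3.280.
ρ_C = 0.8384·3.280 − 0.72 − 1.28 = 0.750.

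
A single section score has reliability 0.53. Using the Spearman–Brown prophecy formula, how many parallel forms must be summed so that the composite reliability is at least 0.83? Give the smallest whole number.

k ≥ ρ*(1−ρ₁)/(ρ₁(1−ρ*)) = 0.83·0.47 / (0.53·0.17) = 4.330.
Smallest integer k = 5.

5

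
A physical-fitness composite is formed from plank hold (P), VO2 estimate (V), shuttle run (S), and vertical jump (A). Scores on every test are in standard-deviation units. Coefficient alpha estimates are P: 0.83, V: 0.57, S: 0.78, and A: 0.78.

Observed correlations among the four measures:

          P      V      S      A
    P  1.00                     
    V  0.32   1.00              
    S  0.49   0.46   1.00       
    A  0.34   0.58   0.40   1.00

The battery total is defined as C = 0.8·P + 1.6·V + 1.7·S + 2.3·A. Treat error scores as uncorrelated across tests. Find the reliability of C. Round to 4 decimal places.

Var(C) = 0.8² + 1.6² + 1.7² + 2.3² + 2·[1.28·0.32 + 1.36·0.49 + 1.84·0.34 + 2.72·0.46 + 3.68·0.58 + 3.91·0.40] = 11.38 + 13.3024 = 24.6824.
Because errors are independent across components, Cov(Tᵢ,Tⱼ) = Cov(Xᵢ,Xⱼ); the off-diagonal part of the true-score variance is the same as above.
True-score variance = [0.8²·0.83 + 1.6²·0.57 + 1.7²·0.78 + 2.3²·0.78] + 13.3024 = 8.3708 + 13.3024 = 21.6732.
Reliability = 21.6732 / 24.6824 = 0.8781.

0.8781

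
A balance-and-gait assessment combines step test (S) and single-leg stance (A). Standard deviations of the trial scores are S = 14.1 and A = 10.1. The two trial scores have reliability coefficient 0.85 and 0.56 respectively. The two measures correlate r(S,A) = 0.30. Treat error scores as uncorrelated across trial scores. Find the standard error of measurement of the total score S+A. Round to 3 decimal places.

Var(total) = 300.82 + 85.446 = 386.266.
True-score variance = 226.114 + 85.446 = 311.56, so reliability = 0.8066.
Error variance = 386.266 − 311.56 = 74.7059; SEM = √74.7059 = 8.643.

8.643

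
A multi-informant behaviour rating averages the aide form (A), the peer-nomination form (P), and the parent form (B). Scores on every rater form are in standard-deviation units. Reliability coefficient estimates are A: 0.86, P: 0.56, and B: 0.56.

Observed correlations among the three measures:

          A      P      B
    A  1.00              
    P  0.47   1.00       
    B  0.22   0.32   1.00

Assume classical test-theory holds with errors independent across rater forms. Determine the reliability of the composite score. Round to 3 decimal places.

0.797

Var(A+P+B) = 3 + 2·[0.47 + 0.22 + 0.32] = 3 + 2.02 = 5.02.
With uncorrelated errors the cross-covariances are all true-score covariance, so they carry over unchanged; only the diagonal terms shrink to ρᵢσᵢ².
True-score variance = [0.86 + 0.56 + 0.56] + 2.02 = 1.98 + 2.02 = 4.
Reliability = 4 / 5.02 = 0.797.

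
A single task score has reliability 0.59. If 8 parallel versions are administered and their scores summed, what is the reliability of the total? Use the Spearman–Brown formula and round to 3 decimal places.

0.920

ρ_k = kρ / (1 + (k−1)ρ) = 8·0.59 / (1 + 7·0.59) = 4.720 / 5.130 = 0.920.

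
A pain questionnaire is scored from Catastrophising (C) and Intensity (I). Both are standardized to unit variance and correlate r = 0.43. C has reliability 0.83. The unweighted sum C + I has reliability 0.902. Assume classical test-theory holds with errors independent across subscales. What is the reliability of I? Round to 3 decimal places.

0.890

Var(C+I) = 2 + 2·0.43 = 2.860.
True-score variance = ρ_C + ρ_I + 2·0.43, so 0.902 = (0.83 + ρ_I + 0.86) / 2.860.
ρ_I = 0.902·2.860 − 0.83 − 0.86 = 0.890.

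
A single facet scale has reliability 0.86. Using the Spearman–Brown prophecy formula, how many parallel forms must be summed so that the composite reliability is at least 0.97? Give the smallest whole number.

k ≥ ρ*(1−ρ₁)/(ρ₁(1−ρ*)) = 0.97·0.14 / (0.86·0.03) = 5.264.
Smallest integer k = 6.

6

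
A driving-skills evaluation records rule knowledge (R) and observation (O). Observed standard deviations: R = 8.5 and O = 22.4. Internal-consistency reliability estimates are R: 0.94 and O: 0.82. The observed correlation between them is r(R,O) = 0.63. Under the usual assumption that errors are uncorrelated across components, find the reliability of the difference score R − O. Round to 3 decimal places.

0.717

Var(R−O) = 8.5² + 22.4² − 2·8.5·22.4·0.63 = 574.01 − 239.904 = 334.106.
Because errors are independent across components, Cov(Tᵢ,Tⱼ) = Cov(Xᵢ,Xⱼ); the off-diagonal part of the true-score variance is the same as above.
True-score variance = [8.5²·0.94 + 22.4²·0.82] − 239.904 = 479.358 − 239.904 = 239.454.
Reliability = 239.454 / 334.106 = 0.717.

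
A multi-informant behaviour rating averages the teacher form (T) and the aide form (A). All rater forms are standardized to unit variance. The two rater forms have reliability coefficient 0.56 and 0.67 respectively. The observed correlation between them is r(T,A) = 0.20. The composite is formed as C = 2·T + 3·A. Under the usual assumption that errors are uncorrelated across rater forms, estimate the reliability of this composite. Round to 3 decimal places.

0.693

Var(C) = 2² + 3² + 2·[6·0.20] = 13 + 2.4 = 15.4.
With uncorrelated errors the cross-covariances are all true-score covariance, so they carry over unchanged; only the diagonal terms shrink to ρᵢσᵢ².
True-score variance = [2²·0.56 + 3²·0.67] + 2.4 = 8.27 + 2.4 = 10.67.
Reliability = 10.67 / 15.4 = 0.693.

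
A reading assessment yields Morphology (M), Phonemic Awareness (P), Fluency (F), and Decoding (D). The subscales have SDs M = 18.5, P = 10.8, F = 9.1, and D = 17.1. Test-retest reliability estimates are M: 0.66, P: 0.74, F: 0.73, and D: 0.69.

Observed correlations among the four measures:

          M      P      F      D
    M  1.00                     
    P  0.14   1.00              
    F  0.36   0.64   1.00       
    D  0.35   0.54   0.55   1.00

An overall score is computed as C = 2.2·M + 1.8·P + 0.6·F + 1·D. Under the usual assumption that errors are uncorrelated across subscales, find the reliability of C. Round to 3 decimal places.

0.801

Var(C) = 2.2²·18.5² + 1.8²·10.8² + 0.6²·9.1² + 17.1² + 2·[3.96·18.5·10.8·0.14 + 1.32·18.5·9.1·0.36 + 2.2·18.5·17.1·0.35 + 1.08·10.8·9.1·0.64 + 1.8·10.8·17.1·0.54 + 0.6·9.1·17.1·0.55] = 2356.63 + 1466.3 = 3822.93.
With uncorrelated errors the cross-covariances are all true-score covariance, so they carry over unchanged; only the diagonal terms shrink to ρᵢσᵢ².
True-score variance = [2.2²·18.5²·0.66 + 1.8²·10.8²·0.74 + 0.6²·9.1²·0.73 + 17.1²·0.69] + 1466.3 = 1596.46 + 1466.3 = 3062.76.
Reliability = 3062.76 / 3822.93 = 0.801.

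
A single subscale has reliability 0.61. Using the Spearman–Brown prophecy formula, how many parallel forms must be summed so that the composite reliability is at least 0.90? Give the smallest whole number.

6

k ≥ ρ*(1−ρ₁)/(ρ₁(1−ρ*)) = 0.90·0.39 / (0.61·0.10) = 5.754.
Smallest integer k = 6.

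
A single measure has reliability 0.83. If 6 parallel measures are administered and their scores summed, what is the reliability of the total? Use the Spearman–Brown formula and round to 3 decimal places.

0.967

ρ_k = kρ / (1 + (k−1)ρ) = 6·0.83 / (1 + 5·0.83) = 4.980 / 5.150 = 0.967.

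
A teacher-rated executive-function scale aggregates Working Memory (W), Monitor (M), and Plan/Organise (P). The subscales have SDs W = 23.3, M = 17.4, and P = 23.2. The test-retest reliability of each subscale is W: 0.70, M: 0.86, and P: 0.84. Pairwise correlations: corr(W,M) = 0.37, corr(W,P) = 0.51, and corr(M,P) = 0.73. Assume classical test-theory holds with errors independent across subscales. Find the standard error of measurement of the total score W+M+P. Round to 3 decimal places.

Var(total) = 1383.89 + 1440.75 = 2824.64.
True-score variance = 1092.52 + 1440.75 = 2533.27, so reliability = 0.8968.
Error variance = 2824.64 − 2533.27 = 291.372; SEM = √291.372 = 17.070.

17.070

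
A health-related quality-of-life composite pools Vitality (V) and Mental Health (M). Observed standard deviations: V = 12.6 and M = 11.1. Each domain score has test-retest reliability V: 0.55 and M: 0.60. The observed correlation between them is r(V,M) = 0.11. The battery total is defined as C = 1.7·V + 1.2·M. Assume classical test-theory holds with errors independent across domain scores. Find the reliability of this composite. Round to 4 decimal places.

Var(C) = 1.7²·12.6² + 1.2²·11.1² + 2·[2.04·12.6·11.1·0.11] = 636.239 + 62.7692 = 699.008.
Under uncorrelated errors the observed covariances equal the true-score covariances, so only the own-variance terms attenuate.
True-score variance = [1.7²·12.6²·0.55 + 1.2²·11.1²·0.60] + 62.7692 = 358.802 + 62.7692 = 421.572.
Reliability = 421.572 / 699.008 = 0.6031.

0.6031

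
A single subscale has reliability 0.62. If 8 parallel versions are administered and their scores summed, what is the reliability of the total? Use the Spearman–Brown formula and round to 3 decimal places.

0.929

ρ_k = kρ / (1 + (k−1)ρ) = 8·0.62 / (1 + 7·0.62) = 4.960 / 5.340 = 0.929.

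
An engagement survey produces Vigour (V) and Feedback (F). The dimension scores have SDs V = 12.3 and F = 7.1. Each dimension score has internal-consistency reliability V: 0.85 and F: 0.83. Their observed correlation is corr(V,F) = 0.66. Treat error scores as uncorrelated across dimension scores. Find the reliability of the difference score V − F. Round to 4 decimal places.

Var(V−F) = 12.3² + 7.1² − 2·12.3·7.1·0.66 = 201.7 − 115.276 = 86.4244.
With uncorrelated errors the cross-covariances are all true-score covariance, so they carry over unchanged; only the diagonal terms shrink to ρᵢσᵢ².
True-score variance = [12.3²·0.85 + 7.1²·0.83] − 115.276 = 170.437 − 115.276 = 55.1612.
Reliability = 55.1612 / 86.4244 = 0.6383.

0.6383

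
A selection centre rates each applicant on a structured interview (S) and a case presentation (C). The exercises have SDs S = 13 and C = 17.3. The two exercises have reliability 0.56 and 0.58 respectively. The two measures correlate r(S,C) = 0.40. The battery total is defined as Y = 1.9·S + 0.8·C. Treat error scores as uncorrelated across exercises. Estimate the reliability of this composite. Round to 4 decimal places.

0.6755

Var(Y) = 1.9²·13² + 0.8²·17.3² + 2·[1.52·13·17.3·0.40] = 801.636 + 273.478 = 1075.11.
Under uncorrelated errors the observed covariances equal the true-score covariances, so only the own-variance terms attenuate.
True-score variance = [1.9²·13²·0.56 + 0.8²·17.3²·0.58] + 273.478 = 452.747 + 273.478 = 726.225.
Reliability = 726.225 / 1075.11 = 0.6755.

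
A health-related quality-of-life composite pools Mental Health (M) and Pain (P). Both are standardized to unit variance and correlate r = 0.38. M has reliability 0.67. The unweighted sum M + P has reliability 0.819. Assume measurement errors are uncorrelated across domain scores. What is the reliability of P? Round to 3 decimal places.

Var(M+P) = 2 + 2·0.38 = 2.760.
True-score variance = ρ_M + ρ_P + 2·0.38, so 0.819 = (0.67 + ρ_P + 0.76) / 2.760.
ρ_P = 0.819·2.760 − 0.67 − 0.76 = 0.830.

0.830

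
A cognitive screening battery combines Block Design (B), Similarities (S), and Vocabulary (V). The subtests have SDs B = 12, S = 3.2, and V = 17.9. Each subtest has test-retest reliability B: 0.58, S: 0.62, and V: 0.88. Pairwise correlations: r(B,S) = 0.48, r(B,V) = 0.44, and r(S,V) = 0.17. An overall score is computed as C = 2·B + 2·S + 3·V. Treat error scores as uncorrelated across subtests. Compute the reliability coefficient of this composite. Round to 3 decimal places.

0.877

Var(C) = 2²·12² + 2²·3.2² + 3²·17.9² + 2·[4·12·3.2·0.48 + 6·12·17.9·0.44 + 6·3.2·17.9·0.17] = 3500.65 + 1398.45 = 4899.1.
With uncorrelated errors the cross-covariances are all true-score covariance, so they carry over unchanged; only the diagonal terms shrink to ρᵢσᵢ².
True-score variance = [2²·12²·0.58 + 2²·3.2²·0.62 + 3²·17.9²·0.88] + 1398.45 = 2897.12 + 1398.45 = 4295.57.
Reliability = 4295.57 / 4899.1 = 0.877.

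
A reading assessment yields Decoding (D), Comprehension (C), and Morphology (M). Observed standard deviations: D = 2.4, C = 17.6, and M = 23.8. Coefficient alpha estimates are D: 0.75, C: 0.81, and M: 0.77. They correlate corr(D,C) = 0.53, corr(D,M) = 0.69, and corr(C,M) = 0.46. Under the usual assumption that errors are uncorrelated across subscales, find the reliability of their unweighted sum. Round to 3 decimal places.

0.863

Var(D+C+M) = 2.4² + 17.6² + 23.8² + 2·[2.4·17.6·0.53 + 2.4·23.8·0.69 + 17.6·23.8·0.46] = 881.96 + 508.97 = 1390.93.
With uncorrelated errors the cross-covariances are all true-score covariance, so they carry over unchanged; only the diagonal terms shrink to ρᵢσᵢ².
True-score variance = [2.4²·0.75 + 17.6²·0.81 + 23.8²·0.77] + 508.97 = 691.384 + 508.97 = 1200.35.
Reliability = 1200.35 / 1390.93 = 0.863.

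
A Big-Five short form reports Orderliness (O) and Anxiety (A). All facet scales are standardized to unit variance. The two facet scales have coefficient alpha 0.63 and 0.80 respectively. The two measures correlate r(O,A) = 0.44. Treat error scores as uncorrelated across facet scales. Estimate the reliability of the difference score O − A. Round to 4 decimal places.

0.4911

Var(O−A) = 1 + 1 − 2·0.44 = 2 − 0.88 = 1.12.
Because errors are independent across components, Cov(Tᵢ,Tⱼ) = Cov(Xᵢ,Xⱼ); the off-diagonal part of the true-score variance is the same as above.
True-score variance = [0.63 + 0.80] − 0.88 = 1.43 − 0.88 = 0.55.
Reliability = 0.55 / 1.12 = 0.4911.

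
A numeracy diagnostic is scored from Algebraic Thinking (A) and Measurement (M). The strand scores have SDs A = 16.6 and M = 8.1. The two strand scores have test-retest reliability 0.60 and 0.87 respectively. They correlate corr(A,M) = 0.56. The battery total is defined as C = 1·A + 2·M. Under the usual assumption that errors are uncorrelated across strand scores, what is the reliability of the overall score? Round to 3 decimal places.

Var(C) = 16.6² + 2²·8.1² + 2·[2·16.6·8.1·0.56] = 538 + 301.19 = 839.19.
Because errors are independent across components, Cov(Tᵢ,Tⱼ) = Cov(Xᵢ,Xⱼ); the off-diagonal part of the true-score variance is the same as above.
True-score variance = [16.6²·0.60 + 2²·8.1²·0.87] + 301.19 = 393.659 + 301.19 = 694.849.
Reliability = 694.849 / 839.19 = 0.828.

0.828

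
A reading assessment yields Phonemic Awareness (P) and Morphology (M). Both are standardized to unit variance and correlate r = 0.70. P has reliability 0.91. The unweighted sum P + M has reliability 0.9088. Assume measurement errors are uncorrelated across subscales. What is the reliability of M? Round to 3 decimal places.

0.780

Var(P+M) = 2 + 2·0.70 = 3.400.
True-score variance = ρ_P + ρ_M + 2·0.70, so 0.9088 = (0.91 + ρ_M + 1.40) / 3.400.
ρ_M = 0.9088·3.400 − 0.91 − 1.40 = 0.780.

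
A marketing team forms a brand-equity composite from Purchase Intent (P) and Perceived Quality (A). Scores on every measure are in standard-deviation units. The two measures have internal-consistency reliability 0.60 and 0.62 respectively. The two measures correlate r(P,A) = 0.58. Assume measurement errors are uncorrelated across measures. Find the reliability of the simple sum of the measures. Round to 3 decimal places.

Var(P+A) = 2 + 2·[0.58] = 2 + 1.16 = 3.16.
With uncorrelated errors the cross-covariances are all true-score covariance, so they carry over unchanged; only the diagonal terms shrink to ρᵢσᵢ².
True-score variance = [0.60 + 0.62] + 1.16 = 1.22 + 1.16 = 2.38.
Reliability = 2.38 / 3.16 = 0.753.

0.753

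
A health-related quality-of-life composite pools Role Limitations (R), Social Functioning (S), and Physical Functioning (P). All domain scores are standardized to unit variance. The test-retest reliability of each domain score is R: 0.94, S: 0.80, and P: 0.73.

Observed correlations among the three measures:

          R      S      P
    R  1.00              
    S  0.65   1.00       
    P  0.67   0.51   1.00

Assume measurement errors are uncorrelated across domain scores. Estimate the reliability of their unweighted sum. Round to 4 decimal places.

0.9204

Var(R+S+P) = 3 + 2·[0.65 + 0.67 + 0.51] = 3 + 3.66 = 6.66.
Under uncorrelated errors the observed covariances equal the true-score covariances, so only the own-variance terms attenuate.
True-score variance = [0.94 + 0.80 + 0.73] + 3.66 = 2.47 + 3.66 = 6.13.
Reliability = 6.13 / 6.66 = 0.9204.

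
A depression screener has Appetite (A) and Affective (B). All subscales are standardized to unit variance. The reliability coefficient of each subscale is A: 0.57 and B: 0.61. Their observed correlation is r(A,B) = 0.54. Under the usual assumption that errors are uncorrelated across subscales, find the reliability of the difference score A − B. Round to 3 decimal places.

0.109

Var(A−B) = 1 + 1 − 2·0.54 = 2 − 1.08 = 0.92.
Because errors are independent across components, Cov(Tᵢ,Tⱼ) = Cov(Xᵢ,Xⱼ); the off-diagonal part of the true-score variance is the same as above.
True-score variance = [0.57 + 0.61] − 1.08 = 1.18 − 1.08 = 0.1.
Reliability = 0.1 / 0.92 = 0.109.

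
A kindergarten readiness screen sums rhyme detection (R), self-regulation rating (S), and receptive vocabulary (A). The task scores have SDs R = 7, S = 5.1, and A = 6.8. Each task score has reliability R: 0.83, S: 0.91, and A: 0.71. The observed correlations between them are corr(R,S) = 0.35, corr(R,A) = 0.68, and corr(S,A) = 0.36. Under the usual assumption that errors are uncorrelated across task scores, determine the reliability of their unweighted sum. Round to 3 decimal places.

0.898

Var(R+S+A) = 7² + 5.1² + 6.8² + 2·[7·5.1·0.35 + 7·6.8·0.68 + 5.1·6.8·0.36] = 121.25 + 114.696 = 235.946.
With uncorrelated errors the cross-covariances are all true-score covariance, so they carry over unchanged; only the diagonal terms shrink to ρᵢσᵢ².
True-score variance = [7²·0.83 + 5.1²·0.91 + 6.8²·0.71] + 114.696 = 97.1695 + 114.696 = 211.865.
Reliability = 211.865 / 235.946 = 0.898.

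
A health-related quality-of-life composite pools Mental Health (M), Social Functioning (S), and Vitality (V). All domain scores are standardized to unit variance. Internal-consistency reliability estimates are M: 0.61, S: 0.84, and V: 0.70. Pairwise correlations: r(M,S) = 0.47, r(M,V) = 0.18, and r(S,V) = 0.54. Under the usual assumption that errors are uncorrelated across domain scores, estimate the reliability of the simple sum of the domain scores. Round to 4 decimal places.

0.8420

Var(M+S+V) = 3 + 2·[0.47 + 0.18 + 0.54] = 3 + 2.38 = 5.38.
With uncorrelated errors the cross-covariances are all true-score covariance, so they carry over unchanged; only the diagonal terms shrink to ρᵢσᵢ².
True-score variance = [0.61 + 0.84 + 0.70] + 2.38 = 2.15 + 2.38 = 4.53.
Reliability = 4.53 / 5.38 = 0.8420.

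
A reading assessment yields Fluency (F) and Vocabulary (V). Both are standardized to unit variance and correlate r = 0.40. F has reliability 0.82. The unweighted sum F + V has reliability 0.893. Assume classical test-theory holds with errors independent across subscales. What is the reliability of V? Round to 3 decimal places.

0.880

Var(F+V) = 2 + 2·0.40 = 2.800.
True-score variance = ρ_F + ρ_V + 2·0.40, so 0.893 = (0.82 + ρ_V + 0.80) / 2.800.
ρ_V = 0.893·2.800 − 0.82 − 0.80 = 0.880.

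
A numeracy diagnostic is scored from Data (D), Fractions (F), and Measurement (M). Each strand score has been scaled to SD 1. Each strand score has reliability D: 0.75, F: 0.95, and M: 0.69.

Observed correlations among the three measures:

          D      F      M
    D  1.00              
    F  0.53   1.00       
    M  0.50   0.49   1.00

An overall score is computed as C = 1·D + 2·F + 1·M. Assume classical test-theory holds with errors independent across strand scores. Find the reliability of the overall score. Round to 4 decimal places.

Var(C) = 1 + 2² + 1 + 2·[2·0.53 + 0.50 + 2·0.49] = 6 + 5.08 = 11.08.
Under uncorrelated errors the observed covariances equal the true-score covariances, so only the own-variance terms attenuate.
True-score variance = [0.75 + 2²·0.95 + 0.69] + 5.08 = 5.24 + 5.08 = 10.32.
Reliability = 10.32 / 11.08 = 0.9314.

0.9314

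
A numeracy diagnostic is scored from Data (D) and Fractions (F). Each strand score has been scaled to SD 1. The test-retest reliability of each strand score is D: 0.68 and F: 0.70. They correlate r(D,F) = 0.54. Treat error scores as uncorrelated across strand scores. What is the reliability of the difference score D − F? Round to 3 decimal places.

Var(D−F) = 1 + 1 − 2·0.54 = 2 − 1.08 = 0.92.
Under uncorrelated errors the observed covariances equal the true-score covariances, so only the own-variance terms attenuate.
True-score variance = [0.68 + 0.70] − 1.08 = 1.38 − 1.08 = 0.3.
Reliability = 0.3 / 0.92 = 0.326.

0.326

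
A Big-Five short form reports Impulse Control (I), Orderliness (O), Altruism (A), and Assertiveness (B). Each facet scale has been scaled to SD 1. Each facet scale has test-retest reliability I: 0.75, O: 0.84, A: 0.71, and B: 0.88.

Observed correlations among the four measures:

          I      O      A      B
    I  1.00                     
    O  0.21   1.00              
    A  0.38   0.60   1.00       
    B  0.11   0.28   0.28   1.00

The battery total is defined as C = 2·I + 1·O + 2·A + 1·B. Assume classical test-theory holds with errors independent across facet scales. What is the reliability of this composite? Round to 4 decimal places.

Var(C) = 2² + 1 + 2² + 1 + 2·[2·0.21 + 4·0.38 + 2·0.11 + 2·0.60 + 0.28 + 2·0.28] = 10 + 8.4 = 18.4.
Because errors are independent across components, Cov(Tᵢ,Tⱼ) = Cov(Xᵢ,Xⱼ); the off-diagonal part of the true-score variance is the same as above.
True-score variance = [2²·0.75 + 0.84 + 2²·0.71 + 0.88] + 8.4 = 7.56 + 8.4 = 15.96.
Reliability = 15.96 / 18.4 = 0.8674.

0.8674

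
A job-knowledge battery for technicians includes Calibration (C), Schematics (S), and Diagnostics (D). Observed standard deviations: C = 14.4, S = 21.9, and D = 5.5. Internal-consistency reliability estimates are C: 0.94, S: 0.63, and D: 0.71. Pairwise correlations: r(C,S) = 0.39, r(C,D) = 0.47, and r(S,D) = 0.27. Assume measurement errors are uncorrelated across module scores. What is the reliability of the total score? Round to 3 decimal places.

0.820

Var(C+S+D) = 14.4² + 21.9² + 5.5² + 2·[14.4·21.9·0.39 + 14.4·5.5·0.47 + 21.9·5.5·0.27] = 717.22 + 385.472 = 1102.69.
Because errors are independent across components, Cov(Tᵢ,Tⱼ) = Cov(Xᵢ,Xⱼ); the off-diagonal part of the true-score variance is the same as above.
True-score variance = [14.4²·0.94 + 21.9²·0.63 + 5.5²·0.71] + 385.472 = 518.55 + 385.472 = 904.022.
Reliability = 904.022 / 1102.69 = 0.820.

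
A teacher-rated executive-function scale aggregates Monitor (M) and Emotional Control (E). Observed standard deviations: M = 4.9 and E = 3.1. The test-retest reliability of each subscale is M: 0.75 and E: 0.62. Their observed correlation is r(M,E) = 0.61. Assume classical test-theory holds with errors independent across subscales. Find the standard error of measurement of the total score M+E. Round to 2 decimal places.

3.11

Var(total) = 33.62 + 18.5318 = 52.1518.
True-score variance = 23.9657 + 18.5318 = 42.4975, so reliability = 0.8149.
Error variance = 52.1518 − 42.4975 = 9.6543; SEM = √9.6543 = 3.11.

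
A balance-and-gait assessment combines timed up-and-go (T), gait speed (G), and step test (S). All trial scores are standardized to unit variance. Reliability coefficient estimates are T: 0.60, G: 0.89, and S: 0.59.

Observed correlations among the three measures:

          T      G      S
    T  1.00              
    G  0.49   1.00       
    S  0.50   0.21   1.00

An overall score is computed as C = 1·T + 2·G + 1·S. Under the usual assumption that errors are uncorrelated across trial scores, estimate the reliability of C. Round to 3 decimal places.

0.872

Var(C) = 1 + 2² + 1 + 2·[2·0.49 + 0.50 + 2·0.21] = 6 + 3.8 = 9.8.
With uncorrelated errors the cross-covariances are all true-score covariance, so they carry over unchanged; only the diagonal terms shrink to ρᵢσᵢ².
True-score variance = [0.60 + 2²·0.89 + 0.59] + 3.8 = 4.75 + 3.8 = 8.55.
Reliability = 8.55 / 9.8 = 0.872.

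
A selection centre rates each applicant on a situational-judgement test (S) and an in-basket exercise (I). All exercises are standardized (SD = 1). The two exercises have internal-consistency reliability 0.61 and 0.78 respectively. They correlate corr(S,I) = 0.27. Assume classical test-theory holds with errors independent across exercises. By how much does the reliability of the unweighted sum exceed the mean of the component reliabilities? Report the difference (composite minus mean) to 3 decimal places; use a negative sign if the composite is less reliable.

0.065

Var(sum) = 2 + 0.54 = 2.54; true-score variance = 1.39 + 0.54 = 1.93; composite reliability = 0.7598.
Mean component reliability = 0.6950.
Difference = 0.7598 − 0.6950 = 0.065.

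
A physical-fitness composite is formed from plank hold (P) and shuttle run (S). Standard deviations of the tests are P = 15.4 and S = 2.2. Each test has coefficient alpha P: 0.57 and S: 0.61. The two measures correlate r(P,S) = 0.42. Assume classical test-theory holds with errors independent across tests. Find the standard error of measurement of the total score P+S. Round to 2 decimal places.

10.19

Var(total) = 242 + 28.4592 = 270.459.
True-score variance = 138.134 + 28.4592 = 166.593, so reliability = 0.6160.
Error variance = 270.459 − 166.593 = 103.866; SEM = √103.866 = 10.19.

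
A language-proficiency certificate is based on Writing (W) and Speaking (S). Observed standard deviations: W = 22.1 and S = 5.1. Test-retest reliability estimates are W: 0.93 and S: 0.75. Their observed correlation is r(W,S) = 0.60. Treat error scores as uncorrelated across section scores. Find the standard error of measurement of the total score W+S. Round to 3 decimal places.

Var(total) = 514.42 + 135.252 = 649.672.
True-score variance = 473.729 + 135.252 = 608.981, so reliability = 0.9374.
Error variance = 649.672 − 608.981 = 40.6912; SEM = √40.6912 = 6.379.

6.379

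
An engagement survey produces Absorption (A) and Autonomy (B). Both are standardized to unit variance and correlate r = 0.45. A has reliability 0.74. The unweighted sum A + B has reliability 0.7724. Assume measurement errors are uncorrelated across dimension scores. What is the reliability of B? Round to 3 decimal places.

Var(A+B) = 2 + 2·0.45 = 2.900.
True-score variance = ρ_A + ρ_B + 2·0.45, so 0.7724 = (0.74 + ρ_B + 0.90) / 2.900.
ρ_B = 0.7724·2.900 − 0.74 − 0.90 = 0.600.

0.600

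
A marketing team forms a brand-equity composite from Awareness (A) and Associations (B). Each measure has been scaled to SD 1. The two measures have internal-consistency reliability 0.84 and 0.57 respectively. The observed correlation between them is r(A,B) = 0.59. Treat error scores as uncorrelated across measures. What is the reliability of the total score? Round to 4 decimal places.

Var(A+B) = 2 + 2·[0.59] = 2 + 1.18 = 3.18.
Under uncorrelated errors the observed covariances equal the true-score covariances, so only the own-variance terms attenuate.
True-score variance = [0.84 + 0.57] + 1.18 = 1.41 + 1.18 = 2.59.
Reliability = 2.59 / 3.18 = 0.8145.

0.8145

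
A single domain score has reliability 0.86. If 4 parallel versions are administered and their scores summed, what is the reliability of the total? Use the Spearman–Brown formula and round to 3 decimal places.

ρ_k = kρ / (1 + (k−1)ρ) = 4·0.86 / (1 + 3·0.86) = 3.440 / 3.580 = 0.961.

0.961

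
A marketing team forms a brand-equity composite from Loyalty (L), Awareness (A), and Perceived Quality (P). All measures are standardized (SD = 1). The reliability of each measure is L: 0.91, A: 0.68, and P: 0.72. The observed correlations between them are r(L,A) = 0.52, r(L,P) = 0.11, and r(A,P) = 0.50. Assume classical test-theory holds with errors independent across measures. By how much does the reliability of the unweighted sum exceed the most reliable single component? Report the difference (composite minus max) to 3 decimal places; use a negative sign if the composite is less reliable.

Var(sum) = 3 + 2.26 = 5.26; true-score variance = 2.31 + 2.26 = 4.57; composite reliability = 0.8688.
Max component reliability = 0.9100.
Difference = 0.8688 − 0.9100 = -0.041.

-0.041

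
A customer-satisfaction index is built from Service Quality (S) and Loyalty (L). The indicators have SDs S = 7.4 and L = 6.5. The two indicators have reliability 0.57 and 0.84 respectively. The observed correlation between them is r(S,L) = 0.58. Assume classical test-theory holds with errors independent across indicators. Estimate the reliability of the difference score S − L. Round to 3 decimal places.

0.265

Var(S−L) = 7.4² + 6.5² − 2·7.4·6.5·0.58 = 97.01 − 55.796 = 41.214.
Under uncorrelated errors the observed covariances equal the true-score covariances, so only the own-variance terms attenuate.
True-score variance = [7.4²·0.57 + 6.5²·0.84] − 55.796 = 66.7032 − 55.796 = 10.9072.
Reliability = 10.9072 / 41.214 = 0.265.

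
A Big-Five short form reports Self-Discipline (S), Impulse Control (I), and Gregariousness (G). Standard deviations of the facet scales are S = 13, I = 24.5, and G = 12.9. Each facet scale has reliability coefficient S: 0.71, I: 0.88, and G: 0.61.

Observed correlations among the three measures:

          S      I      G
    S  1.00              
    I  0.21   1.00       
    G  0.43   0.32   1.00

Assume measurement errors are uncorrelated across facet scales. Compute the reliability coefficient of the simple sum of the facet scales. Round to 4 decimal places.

0.8687

Var(S+I+G) = 13² + 24.5² + 12.9² + 2·[13·24.5·0.21 + 13·12.9·0.43 + 24.5·12.9·0.32] = 935.66 + 480.264 = 1415.92.
Because errors are independent across components, Cov(Tᵢ,Tⱼ) = Cov(Xᵢ,Xⱼ); the off-diagonal part of the true-score variance is the same as above.
True-score variance = [13²·0.71 + 24.5²·0.88 + 12.9²·0.61] + 480.264 = 749.72 + 480.264 = 1229.98.
Reliability = 1229.98 / 1415.92 = 0.8687.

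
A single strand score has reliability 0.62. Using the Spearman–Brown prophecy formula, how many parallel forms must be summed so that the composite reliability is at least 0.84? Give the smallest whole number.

k ≥ ρ*(1−ρ₁)/(ρ₁(1−ρ*)) = 0.84·0.38 / (0.62·0.16) = 3.218.
Smallest integer k = 4.

4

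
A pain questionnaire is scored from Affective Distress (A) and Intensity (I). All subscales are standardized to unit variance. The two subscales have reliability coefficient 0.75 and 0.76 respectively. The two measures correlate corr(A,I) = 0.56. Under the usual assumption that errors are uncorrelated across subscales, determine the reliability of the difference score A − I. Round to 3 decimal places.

Var(A−I) = 1 + 1 − 2·0.56 = 2 − 1.12 = 0.88.
Under uncorrelated errors the observed covariances equal the true-score covariances, so only the own-variance terms attenuate.
True-score variance = [0.75 + 0.76] − 1.12 = 1.51 − 1.12 = 0.39.
Reliability = 0.39 / 0.88 = 0.443.

0.443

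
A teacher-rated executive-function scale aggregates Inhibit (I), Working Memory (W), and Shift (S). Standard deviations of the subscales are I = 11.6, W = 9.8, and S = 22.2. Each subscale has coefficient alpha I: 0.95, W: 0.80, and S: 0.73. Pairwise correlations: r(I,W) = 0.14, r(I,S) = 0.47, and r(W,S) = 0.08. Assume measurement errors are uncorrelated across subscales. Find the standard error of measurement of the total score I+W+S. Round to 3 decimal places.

12.610

Var(total) = 723.44 + 308.709 = 1032.15.
True-score variance = 564.437 + 308.709 = 873.146, so reliability = 0.8459.
Error variance = 1032.15 − 873.146 = 159.003; SEM = √159.003 = 12.610.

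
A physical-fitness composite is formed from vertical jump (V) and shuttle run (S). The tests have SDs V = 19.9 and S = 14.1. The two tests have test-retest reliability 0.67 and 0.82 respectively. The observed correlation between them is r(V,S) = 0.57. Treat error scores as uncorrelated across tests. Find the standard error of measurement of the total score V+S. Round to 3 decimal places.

12.902

Var(total) = 594.82 + 319.873 = 914.693.
True-score variance = 428.351 + 319.873 = 748.223, so reliability = 0.8180.
Error variance = 914.693 − 748.223 = 166.469; SEM = √166.469 = 12.902.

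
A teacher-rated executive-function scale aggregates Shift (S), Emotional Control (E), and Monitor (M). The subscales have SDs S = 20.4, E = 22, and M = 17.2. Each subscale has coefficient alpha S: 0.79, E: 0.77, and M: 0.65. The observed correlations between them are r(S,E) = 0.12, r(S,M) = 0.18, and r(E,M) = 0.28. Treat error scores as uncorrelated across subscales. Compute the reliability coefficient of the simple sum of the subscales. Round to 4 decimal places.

0.8159

Var(S+E+M) = 20.4² + 22² + 17.2² + 2·[20.4·22·0.12 + 20.4·17.2·0.18 + 22·17.2·0.28] = 1196 + 445.933 = 1641.93.
Under uncorrelated errors the observed covariances equal the true-score covariances, so only the own-variance terms attenuate.
True-score variance = [20.4²·0.79 + 22²·0.77 + 17.2²·0.65] + 445.933 = 893.742 + 445.933 = 1339.68.
Reliability = 1339.68 / 1641.93 = 0.8159.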